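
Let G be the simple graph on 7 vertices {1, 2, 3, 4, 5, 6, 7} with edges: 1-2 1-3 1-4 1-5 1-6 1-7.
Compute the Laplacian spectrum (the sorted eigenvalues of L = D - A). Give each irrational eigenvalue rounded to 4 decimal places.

[0, 1, 1, 1, 1, 1, 7]

With the vertex order [1, 2, 3, 4, 5, 6, 7], the degrees are [6, 1, 1, 1, 1, 1, 1], giving D = diag(6, 1, 1, 1, 1, 1, 1) and L = D - A. The multiplicity of 0 as a Laplacian eigenvalue equals the number of connected components. The single zero eigenvalue shows the graph is connected. The largest eigenvalue, 7, is at most the vertex count 7.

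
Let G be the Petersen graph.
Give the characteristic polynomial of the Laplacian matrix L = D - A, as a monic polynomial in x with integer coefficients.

x^10 - 30x^9 + 390x^8 - 2880x^7 + 13305x^6 - 39882x^5 + 77640x^4 - 94800x^3 + 66000x^2 - 20000x

The graph has 10 vertices and degree multiset [3, 3, 3, 3, 3, 3, 3, 3, 3, 3]; D is the diagonal matrix of degrees and L = D - A. L has integer entries, so p(x) = det(xI - L) has integer coefficients. Expanding the determinant yields x^10 - 30x^9 + 390x^8 - 2880x^7 + 13305x^6 - 39882x^5 + 77640x^4 - 94800x^3 + 66000x^2 - 20000x. The constant term is 0 because L is singular (the all-ones vector lies in its kernel). There is one zero in the spectrum, matching the 1 component.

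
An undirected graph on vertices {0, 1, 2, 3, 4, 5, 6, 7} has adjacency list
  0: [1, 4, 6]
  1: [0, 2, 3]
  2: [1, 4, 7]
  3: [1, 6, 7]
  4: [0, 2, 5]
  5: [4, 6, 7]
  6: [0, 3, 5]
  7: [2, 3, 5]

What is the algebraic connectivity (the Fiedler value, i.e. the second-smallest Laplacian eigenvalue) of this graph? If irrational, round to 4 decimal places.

Each diagonal entry of L is the vertex degree and each off-diagonal entry is -1 where an edge is present, 0 otherwise; in the order [0, 1, 2, 3, 4, 5, 6, 7] the diagonal is [3, 3, 3, 3, 3, 3, 3, 3]. Computing the eigenvalues of L and sorting gives [0, 2, 2, 2, 4, 4, 4, 6]. The Fiedler value lambda_2 = 2 is strictly positive, so the graph is connected. By the matrix-tree theorem the graph has (1/8) * product of the nonzero eigenvalues = 384 spanning trees.

2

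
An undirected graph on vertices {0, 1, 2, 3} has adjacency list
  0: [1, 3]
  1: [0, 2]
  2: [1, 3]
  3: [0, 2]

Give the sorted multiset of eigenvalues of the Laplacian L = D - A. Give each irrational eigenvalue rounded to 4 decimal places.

[0, 2, 2, 4]

With the vertex order [0, 1, 2, 3], the degrees are [2, 2, 2, 2], giving D = diag(2, 2, 2, 2) and L = D - A. L is symmetric positive semidefinite, so every eigenvalue is real and nonnegative. The single zero eigenvalue shows the graph is connected. There is one zero in the spectrum, matching the 1 component.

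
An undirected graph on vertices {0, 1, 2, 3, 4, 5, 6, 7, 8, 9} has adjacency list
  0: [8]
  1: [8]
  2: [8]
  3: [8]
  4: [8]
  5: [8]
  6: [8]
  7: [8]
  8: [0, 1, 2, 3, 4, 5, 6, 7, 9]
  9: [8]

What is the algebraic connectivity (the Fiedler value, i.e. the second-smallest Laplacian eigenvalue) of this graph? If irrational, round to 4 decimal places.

1

Reading degrees in the order [0, 1, 2, 3, 4, 5, 6, 7, 8, 9] gives [1, 1, 1, 1, 1, 1, 1, 1, 9, 1]; set D = diag(1, 1, 1, 1, 1, 1, 1, 1, 9, 1) and form L = D - A. Computing the eigenvalues of L and sorting gives [0, 1, 1, 1, 1, 1, 1, 1, 1, 10]. The Fiedler value lambda_2 = 1 is strictly positive, so the graph is connected. The largest eigenvalue, 10, is at most the vertex count 10.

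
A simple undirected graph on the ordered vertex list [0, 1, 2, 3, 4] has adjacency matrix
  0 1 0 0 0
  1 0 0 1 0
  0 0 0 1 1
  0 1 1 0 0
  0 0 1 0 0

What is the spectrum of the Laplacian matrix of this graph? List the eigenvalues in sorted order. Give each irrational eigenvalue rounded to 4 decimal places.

With the vertex order [0, 1, 2, 3, 4], the degrees are [1, 2, 2, 2, 1], giving D = diag(1, 2, 2, 2, 1) and L = D - A. Since every row of L sums to 0, the all-ones vector is in the kernel and 0 is an eigenvalue. The eigenvalues sum to 8, which equals trace(L) = 2|E|.

[0, 0.3820, 1.3820, 2.6180, 3.6180]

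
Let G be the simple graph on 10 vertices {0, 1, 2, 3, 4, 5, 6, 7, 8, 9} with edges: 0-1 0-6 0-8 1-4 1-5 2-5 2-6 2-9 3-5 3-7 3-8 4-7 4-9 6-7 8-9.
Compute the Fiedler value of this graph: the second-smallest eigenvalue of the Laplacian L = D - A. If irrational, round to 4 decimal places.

2

Reading degrees in the order [0, 1, 2, 3, 4, 5, 6, 7, 8, 9] gives [3, 3, 3, 3, 3, 3, 3, 3, 3, 3]; set D = diag(3, 3, 3, 3, 3, 3, 3, 3, 3, 3) and form L = D - A. Computing the eigenvalues of L and sorting gives [0, 2, 2, 2, 2, 2, 5, 5, 5, 5]. The Fiedler value lambda_2 = 2 is strictly positive, so the graph is connected. The eigenvalues sum to 30, which equals trace(L) = 2|E|.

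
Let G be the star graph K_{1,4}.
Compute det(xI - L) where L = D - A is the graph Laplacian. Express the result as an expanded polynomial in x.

x^5 - 8x^4 + 18x^3 - 16x^2 + 5x

The graph has 5 vertices and degree multiset [4, 1, 1, 1, 1]; D is the diagonal matrix of degrees and L = D - A. The eigenvalues of L are [0, 1, 1, 1, 5]; the characteristic polynomial is the product of (x - lambda_i), which multiplies out to x^5 - 8x^4 + 18x^3 - 16x^2 + 5x. The constant term is 0 because L is singular (the all-ones vector lies in its kernel). By the matrix-tree theorem the graph has (1/5) * product of the nonzero eigenvalues = 1 spanning tree. The eigenvalues sum to 8, which equals trace(L) = 2|E|.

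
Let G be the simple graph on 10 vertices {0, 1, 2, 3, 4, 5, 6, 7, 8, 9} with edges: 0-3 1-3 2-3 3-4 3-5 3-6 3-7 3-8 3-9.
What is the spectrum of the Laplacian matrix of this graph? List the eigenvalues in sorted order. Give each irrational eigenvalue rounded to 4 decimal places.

[0, 1, 1, 1, 1, 1, 1, 1, 1, 10]

With the vertex order [0, 1, 2, 3, 4, 5, 6, 7, 8, 9], the degrees are [1, 1, 1, 9, 1, 1, 1, 1, 1, 1], giving D = diag(1, 1, 1, 9, 1, 1, 1, 1, 1, 1) and L = D - A. The multiplicity of 0 as a Laplacian eigenvalue equals the number of connected components. The single zero eigenvalue shows the graph is connected.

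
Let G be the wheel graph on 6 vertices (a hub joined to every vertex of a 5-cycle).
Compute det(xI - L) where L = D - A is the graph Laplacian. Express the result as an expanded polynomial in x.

The graph has 6 vertices and degree multiset [5, 3, 3, 3, 3, 3]; D is the diagonal matrix of degrees and L = D - A. Computing det(xI - L) by cofactor expansion (or equivalently via sum-over-permutations) gives x^6 - 20x^5 + 155x^4 - 580x^3 + 1045x^2 - 726x. The constant term is 0 because L is singular (the all-ones vector lies in its kernel). The largest eigenvalue, 6, is at most the vertex count 6. The eigenvalues sum to 20, which equals trace(L) = 2|E|.

x^6 - 20x^5 + 155x^4 - 580x^3 + 1045x^2 - 726x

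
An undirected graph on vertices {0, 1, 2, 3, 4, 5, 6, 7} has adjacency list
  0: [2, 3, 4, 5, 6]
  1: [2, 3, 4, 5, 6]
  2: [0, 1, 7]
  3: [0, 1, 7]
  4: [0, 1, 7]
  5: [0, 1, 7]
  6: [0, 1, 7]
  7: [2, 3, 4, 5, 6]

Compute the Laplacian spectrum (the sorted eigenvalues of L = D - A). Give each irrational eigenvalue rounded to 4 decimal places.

[0, 3, 3, 3, 3, 5, 5, 8]

Each diagonal entry of L is the vertex degree and each off-diagonal entry is -1 where an edge is present, 0 otherwise; in the order [0, 1, 2, 3, 4, 5, 6, 7] the diagonal is [5, 5, 3, 3, 3, 3, 3, 5]. The multiplicity of 0 as a Laplacian eigenvalue equals the number of connected components. The single zero eigenvalue shows the graph is connected. By the matrix-tree theorem the graph has (1/8) * product of the nonzero eigenvalues = 2025 spanning trees. There is one zero in the spectrum, matching the 1 component.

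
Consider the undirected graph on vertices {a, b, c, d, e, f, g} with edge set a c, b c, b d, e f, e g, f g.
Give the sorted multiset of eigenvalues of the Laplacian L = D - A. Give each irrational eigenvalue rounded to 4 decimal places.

[0, 0, 0.5858, 2, 3, 3, 3.4142]

With the vertex order [a, b, c, d, e, f, g], the degrees are [1, 2, 2, 1, 2, 2, 2], giving D = diag(1, 2, 2, 1, 2, 2, 2) and L = D - A. Since every row of L sums to 0, the all-ones vector is in the kernel and 0 is an eigenvalue. The 2 zero eigenvalues correspond to the 2 connected components. The largest eigenvalue, 3.4142, is at most the vertex count 7.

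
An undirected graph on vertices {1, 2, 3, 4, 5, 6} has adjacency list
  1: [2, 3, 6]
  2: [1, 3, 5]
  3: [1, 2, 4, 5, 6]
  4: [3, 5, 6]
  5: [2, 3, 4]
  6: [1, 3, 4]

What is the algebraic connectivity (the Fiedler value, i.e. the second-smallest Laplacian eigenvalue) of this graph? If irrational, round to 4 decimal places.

Each diagonal entry of L is the vertex degree and each off-diagonal entry is -1 where an edge is present, 0 otherwise; in the order [1, 2, 3, 4, 5, 6] the diagonal is [3, 3, 5, 3, 3, 3]. Computing the eigenvalues of L and sorting gives [0, 2.3820, 2.3820, 4.6180, 4.6180, 6]. The Fiedler value lambda_2 = 2.3820 is strictly positive, so the graph is connected. The largest eigenvalue, 6, is at most the vertex count 6.

2.3820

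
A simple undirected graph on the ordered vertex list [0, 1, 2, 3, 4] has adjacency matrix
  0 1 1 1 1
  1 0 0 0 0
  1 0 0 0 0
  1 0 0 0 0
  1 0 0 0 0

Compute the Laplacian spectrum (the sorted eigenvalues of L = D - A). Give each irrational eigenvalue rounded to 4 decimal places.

With the vertex order [0, 1, 2, 3, 4], the degrees are [4, 1, 1, 1, 1], giving D = diag(4, 1, 1, 1, 1) and L = D - A. Since every row of L sums to 0, the all-ones vector is in the kernel and 0 is an eigenvalue. The single zero eigenvalue shows the graph is connected. The eigenvalues sum to 8, which equals trace(L) = 2|E|.

[0, 1, 1, 1, 5]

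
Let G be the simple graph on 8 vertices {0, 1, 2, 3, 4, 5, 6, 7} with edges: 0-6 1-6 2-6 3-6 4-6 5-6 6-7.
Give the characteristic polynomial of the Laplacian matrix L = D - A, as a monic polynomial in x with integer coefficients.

x^8 - 14x^7 + 63x^6 - 140x^5 + 175x^4 - 126x^3 + 49x^2 - 8x

With the vertex order [0, 1, 2, 3, 4, 5, 6, 7], the degrees are [1, 1, 1, 1, 1, 1, 7, 1], giving D = diag(1, 1, 1, 1, 1, 1, 7, 1) and L = D - A. Computing det(xI - L) by cofactor expansion (or equivalently via sum-over-permutations) gives x^8 - 14x^7 + 63x^6 - 140x^5 + 175x^4 - 126x^3 + 49x^2 - 8x. Since p(0) = det(-L) = 0, x divides p(x). By the matrix-tree theorem the graph has (1/8) * product of the nonzero eigenvalues = 1 spanning tree.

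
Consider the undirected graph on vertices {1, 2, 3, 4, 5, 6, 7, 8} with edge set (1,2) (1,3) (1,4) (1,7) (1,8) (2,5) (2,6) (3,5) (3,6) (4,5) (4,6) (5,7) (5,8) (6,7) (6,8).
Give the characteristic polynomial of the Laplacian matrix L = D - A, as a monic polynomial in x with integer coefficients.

x^8 - 30x^7 + 375x^6 - 2540x^5 + 10095x^4 - 23598x^3 + 30105x^2 - 16200x

Each diagonal entry of L is the vertex degree and each off-diagonal entry is -1 where an edge is present, 0 otherwise; in the order [1, 2, 3, 4, 5, 6, 7, 8] the diagonal is [5, 3, 3, 3, 5, 5, 3, 3]. The eigenvalues of L are [0, 3, 3, 3, 3, 5, 5, 8]; the characteristic polynomial is the product of (x - lambda_i), which multiplies out to x^8 - 30x^7 + 375x^6 - 2540x^5 + 10095x^4 - 23598x^3 + 30105x^2 - 16200x. Since p(0) = det(-L) = 0, x divides p(x).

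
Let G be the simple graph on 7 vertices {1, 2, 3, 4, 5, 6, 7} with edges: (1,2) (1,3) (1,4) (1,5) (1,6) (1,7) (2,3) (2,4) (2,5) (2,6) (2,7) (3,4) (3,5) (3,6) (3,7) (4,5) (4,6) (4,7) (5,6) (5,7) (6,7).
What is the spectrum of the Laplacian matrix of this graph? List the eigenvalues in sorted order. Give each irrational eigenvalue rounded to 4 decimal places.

[0, 7, 7, 7, 7, 7, 7]

With the vertex order [1, 2, 3, 4, 5, 6, 7], the degrees are [6, 6, 6, 6, 6, 6, 6], giving D = diag(6, 6, 6, 6, 6, 6, 6) and L = D - A. The multiplicity of 0 as a Laplacian eigenvalue equals the number of connected components. The single zero eigenvalue shows the graph is connected.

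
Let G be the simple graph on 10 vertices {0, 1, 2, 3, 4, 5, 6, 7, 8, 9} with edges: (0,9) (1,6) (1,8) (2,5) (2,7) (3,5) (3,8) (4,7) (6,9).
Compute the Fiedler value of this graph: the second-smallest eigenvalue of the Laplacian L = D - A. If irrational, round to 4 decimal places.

0.0979

Reading degrees in the order [0, 1, 2, 3, 4, 5, 6, 7, 8, 9] gives [1, 2, 2, 2, 1, 2, 2, 2, 2, 2]; set D = diag(1, 2, 2, 2, 1, 2, 2, 2, 2, 2) and form L = D - A. Computing the eigenvalues of L and sorting gives [0, 0.0979, 0.3820, 0.8244, 1.3820, 2, 2.6180, 3.1756, 3.6180, 3.9021]. The Fiedler value lambda_2 = 0.0979 is strictly positive, so the graph is connected. There is one zero in the spectrum, matching the 1 component. By the matrix-tree theorem the graph has (1/10) * product of the nonzero eigenvalues = 1 spanning tree.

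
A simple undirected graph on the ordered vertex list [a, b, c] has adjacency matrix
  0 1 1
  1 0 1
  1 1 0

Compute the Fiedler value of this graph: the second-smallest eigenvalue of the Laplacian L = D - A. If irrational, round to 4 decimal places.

With the vertex order [a, b, c], the degrees are [2, 2, 2], giving D = diag(2, 2, 2) and L = D - A. The sorted Laplacian eigenvalues are [0, 3, 3]; the algebraic connectivity is the second entry, 3. By the matrix-tree theorem the graph has (1/3) * product of the nonzero eigenvalues = 3 spanning trees.

3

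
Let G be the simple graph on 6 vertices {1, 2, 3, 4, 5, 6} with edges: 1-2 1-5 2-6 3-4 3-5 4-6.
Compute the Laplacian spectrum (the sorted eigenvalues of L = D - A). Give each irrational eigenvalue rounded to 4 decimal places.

[0, 1, 1, 3, 3, 4]

Reading degrees in the order [1, 2, 3, 4, 5, 6] gives [2, 2, 2, 2, 2, 2]; set D = diag(2, 2, 2, 2, 2, 2) and form L = D - A. The multiplicity of 0 as a Laplacian eigenvalue equals the number of connected components. The single zero eigenvalue shows the graph is connected. By the matrix-tree theorem the graph has (1/6) * product of the nonzero eigenvalues = 6 spanning trees. The eigenvalues sum to 12, which equals trace(L) = 2|E|.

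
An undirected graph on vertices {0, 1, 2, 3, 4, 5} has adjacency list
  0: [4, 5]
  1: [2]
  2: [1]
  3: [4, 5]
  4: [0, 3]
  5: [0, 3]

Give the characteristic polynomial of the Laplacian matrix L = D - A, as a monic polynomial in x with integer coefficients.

Each diagonal entry of L is the vertex degree and each off-diagonal entry is -1 where an edge is present, 0 otherwise; in the order [0, 1, 2, 3, 4, 5] the diagonal is [2, 1, 1, 2, 2, 2]. Computing det(xI - L) by cofactor expansion (or equivalently via sum-over-permutations) gives x^6 - 10x^5 + 36x^4 - 56x^3 + 32x^2. The coefficient of x^5 equals -trace(L) = -10, matching the sum of degrees. There are 2 zeros in the spectrum, matching the 2 components. The largest eigenvalue, 4, is at most the vertex count 6.

x^6 - 10x^5 + 36x^4 - 56x^3 + 32x^2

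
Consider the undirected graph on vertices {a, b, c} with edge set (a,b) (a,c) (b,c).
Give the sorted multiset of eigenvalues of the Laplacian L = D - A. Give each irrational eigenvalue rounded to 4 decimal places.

Each diagonal entry of L is the vertex degree and each off-diagonal entry is -1 where an edge is present, 0 otherwise; in the order [a, b, c] the diagonal is [2, 2, 2]. L is symmetric positive semidefinite, so every eigenvalue is real and nonnegative. The single zero eigenvalue shows the graph is connected. The eigenvalues sum to 6, which equals trace(L) = 2|E|. By the matrix-tree theorem the graph has (1/3) * product of the nonzero eigenvalues = 3 spanning trees.

[0, 3, 3]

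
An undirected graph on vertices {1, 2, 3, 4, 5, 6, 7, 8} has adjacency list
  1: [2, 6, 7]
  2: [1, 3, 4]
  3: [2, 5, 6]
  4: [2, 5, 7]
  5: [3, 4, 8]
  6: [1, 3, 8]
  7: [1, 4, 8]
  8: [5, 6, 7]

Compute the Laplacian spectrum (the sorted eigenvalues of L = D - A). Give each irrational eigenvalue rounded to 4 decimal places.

[0, 2, 2, 2, 4, 4, 4, 6]

Each diagonal entry of L is the vertex degree and each off-diagonal entry is -1 where an edge is present, 0 otherwise; in the order [1, 2, 3, 4, 5, 6, 7, 8] the diagonal is [3, 3, 3, 3, 3, 3, 3, 3]. The multiplicity of 0 as a Laplacian eigenvalue equals the number of connected components. The single zero eigenvalue shows the graph is connected. There is one zero in the spectrum, matching the 1 component.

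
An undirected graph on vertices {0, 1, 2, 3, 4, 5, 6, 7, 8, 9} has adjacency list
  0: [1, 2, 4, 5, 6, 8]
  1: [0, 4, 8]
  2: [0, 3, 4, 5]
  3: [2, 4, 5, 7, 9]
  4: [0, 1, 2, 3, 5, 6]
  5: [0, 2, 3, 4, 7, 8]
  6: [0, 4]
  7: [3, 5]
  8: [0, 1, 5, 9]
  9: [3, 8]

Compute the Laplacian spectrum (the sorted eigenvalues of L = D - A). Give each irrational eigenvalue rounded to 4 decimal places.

[0, 1.4045, 1.6561, 2.3037, 3.0050, 4.3750, 5.7610, 6.5321, 7.4145, 7.5482]

With the vertex order [0, 1, 2, 3, 4, 5, 6, 7, 8, 9], the degrees are [6, 3, 4, 5, 6, 6, 2, 2, 4, 2], giving D = diag(6, 3, 4, 5, 6, 6, 2, 2, 4, 2) and L = D - A. Diagonalising L (or applying a numerical eigensolver to the 10x10 matrix) gives the spectrum above. The single zero eigenvalue shows the graph is connected.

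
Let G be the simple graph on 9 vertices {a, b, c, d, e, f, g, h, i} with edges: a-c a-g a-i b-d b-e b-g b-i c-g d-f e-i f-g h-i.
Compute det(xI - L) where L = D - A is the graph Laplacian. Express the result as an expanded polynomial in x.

x^9 - 24x^8 + 239x^7 - 1282x^6 + 4021x^5 - 7486x^4 + 8009x^3 - 4478x^2 + 999x

Each diagonal entry of L is the vertex degree and each off-diagonal entry is -1 where an edge is present, 0 otherwise; in the order [a, b, c, d, e, f, g, h, i] the diagonal is [3, 4, 2, 2, 2, 2, 4, 1, 4]. Computing det(xI - L) by cofactor expansion (or equivalently via sum-over-permutations) gives x^9 - 24x^8 + 239x^7 - 1282x^6 + 4021x^5 - 7486x^4 + 8009x^3 - 4478x^2 + 999x. Since p(0) = det(-L) = 0, x divides p(x). The largest eigenvalue, 6.0797, is at most the vertex count 9. By the matrix-tree theorem the graph has (1/9) * product of the nonzero eigenvalues = 111 spanning trees.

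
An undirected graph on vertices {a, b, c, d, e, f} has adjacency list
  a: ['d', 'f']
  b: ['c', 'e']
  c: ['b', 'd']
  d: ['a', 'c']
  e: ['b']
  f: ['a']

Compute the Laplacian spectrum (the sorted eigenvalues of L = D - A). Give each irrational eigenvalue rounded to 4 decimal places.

[0, 0.2679, 1, 2, 3, 3.7321]

Reading degrees in the order [a, b, c, d, e, f] gives [2, 2, 2, 2, 1, 1]; set D = diag(2, 2, 2, 2, 1, 1) and form L = D - A. Since every row of L sums to 0, the all-ones vector is in the kernel and 0 is an eigenvalue. The single zero eigenvalue shows the graph is connected.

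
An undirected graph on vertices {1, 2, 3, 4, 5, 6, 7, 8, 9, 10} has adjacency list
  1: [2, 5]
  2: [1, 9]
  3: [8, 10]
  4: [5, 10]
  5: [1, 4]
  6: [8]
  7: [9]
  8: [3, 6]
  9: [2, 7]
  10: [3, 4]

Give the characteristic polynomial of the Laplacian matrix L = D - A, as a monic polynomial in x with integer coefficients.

x^10 - 18x^9 + 136x^8 - 560x^7 + 1365x^6 - 2002x^5 + 1716x^4 - 792x^3 + 165x^2 - 10x

With the vertex order [1, 2, 3, 4, 5, 6, 7, 8, 9, 10], the degrees are [2, 2, 2, 2, 2, 1, 1, 2, 2, 2], giving D = diag(2, 2, 2, 2, 2, 1, 1, 2, 2, 2) and L = D - A. Computing det(xI - L) by cofactor expansion (or equivalently via sum-over-permutations) gives x^10 - 18x^9 + 136x^8 - 560x^7 + 1365x^6 - 2002x^5 + 1716x^4 - 792x^3 + 165x^2 - 10x. Since p(0) = det(-L) = 0, x divides p(x). The eigenvalues sum to 18, which equals trace(L) = 2|E|. By the matrix-tree theorem the graph has (1/10) * product of the nonzero eigenvalues = 1 spanning tree.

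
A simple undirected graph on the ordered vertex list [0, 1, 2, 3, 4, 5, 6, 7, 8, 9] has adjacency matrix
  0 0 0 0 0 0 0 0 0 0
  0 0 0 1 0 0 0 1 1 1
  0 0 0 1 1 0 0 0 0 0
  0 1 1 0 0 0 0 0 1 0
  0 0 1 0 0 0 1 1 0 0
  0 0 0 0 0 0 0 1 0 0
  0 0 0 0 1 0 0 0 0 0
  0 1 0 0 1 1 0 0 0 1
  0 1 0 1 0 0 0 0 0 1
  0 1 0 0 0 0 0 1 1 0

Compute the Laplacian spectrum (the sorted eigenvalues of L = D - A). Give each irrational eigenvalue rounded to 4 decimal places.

[0, 0, 0.5789, 0.7945, 1.4968, 2.5929, 3.7983, 4.0764, 5.0271, 5.6351]

Reading degrees in the order [0, 1, 2, 3, 4, 5, 6, 7, 8, 9] gives [0, 4, 2, 3, 3, 1, 1, 4, 3, 3]; set D = diag(0, 4, 2, 3, 3, 1, 1, 4, 3, 3) and form L = D - A. Diagonalising L (or applying a numerical eigensolver to the 10x10 matrix) gives the spectrum above. The 2 zero eigenvalues correspond to the 2 connected components. There are 2 zeros in the spectrum, matching the 2 components. The eigenvalues sum to 24, which equals trace(L) = 2|E|.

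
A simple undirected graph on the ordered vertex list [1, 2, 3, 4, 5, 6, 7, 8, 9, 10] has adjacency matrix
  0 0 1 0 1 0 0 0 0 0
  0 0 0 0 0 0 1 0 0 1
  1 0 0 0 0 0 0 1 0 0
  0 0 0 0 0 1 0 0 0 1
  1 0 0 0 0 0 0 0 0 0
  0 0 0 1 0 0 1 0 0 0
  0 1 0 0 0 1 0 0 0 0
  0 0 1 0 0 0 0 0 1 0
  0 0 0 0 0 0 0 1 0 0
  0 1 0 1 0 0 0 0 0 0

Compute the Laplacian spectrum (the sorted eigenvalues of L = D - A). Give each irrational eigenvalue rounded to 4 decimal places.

Each diagonal entry of L is the vertex degree and each off-diagonal entry is -1 where an edge is present, 0 otherwise; in the order [1, 2, 3, 4, 5, 6, 7, 8, 9, 10] the diagonal is [2, 2, 2, 2, 1, 2, 2, 2, 1, 2]. Since every row of L sums to 0, the all-ones vector is in the kernel and 0 is an eigenvalue. The 2 zero eigenvalues correspond to the 2 connected components. The largest eigenvalue, 3.6180, is at most the vertex count 10. The eigenvalues sum to 18, which equals trace(L) = 2|E|.

[0, 0, 0.3820, 1.3820, 1.3820, 1.3820, 2.6180, 3.6180, 3.6180, 3.6180]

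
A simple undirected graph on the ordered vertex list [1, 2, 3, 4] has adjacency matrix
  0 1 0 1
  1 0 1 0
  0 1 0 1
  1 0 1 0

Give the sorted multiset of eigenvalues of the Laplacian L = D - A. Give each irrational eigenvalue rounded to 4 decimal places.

Each diagonal entry of L is the vertex degree and each off-diagonal entry is -1 where an edge is present, 0 otherwise; in the order [1, 2, 3, 4] the diagonal is [2, 2, 2, 2]. The multiplicity of 0 as a Laplacian eigenvalue equals the number of connected components. The single zero eigenvalue shows the graph is connected. By the matrix-tree theorem the graph has (1/4) * product of the nonzero eigenvalues = 4 spanning trees.

[0, 2, 2, 4]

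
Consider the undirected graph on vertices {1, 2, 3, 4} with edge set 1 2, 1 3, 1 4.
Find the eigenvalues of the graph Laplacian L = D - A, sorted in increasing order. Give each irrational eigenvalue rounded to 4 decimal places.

[0, 1, 1, 4]

Each diagonal entry of L is the vertex degree and each off-diagonal entry is -1 where an edge is present, 0 otherwise; in the order [1, 2, 3, 4] the diagonal is [3, 1, 1, 1]. Since every row of L sums to 0, the all-ones vector is in the kernel and 0 is an eigenvalue. The single zero eigenvalue shows the graph is connected. The largest eigenvalue, 4, is at most the vertex count 4. By the matrix-tree theorem the graph has (1/4) * product of the nonzero eigenvalues = 1 spanning tree.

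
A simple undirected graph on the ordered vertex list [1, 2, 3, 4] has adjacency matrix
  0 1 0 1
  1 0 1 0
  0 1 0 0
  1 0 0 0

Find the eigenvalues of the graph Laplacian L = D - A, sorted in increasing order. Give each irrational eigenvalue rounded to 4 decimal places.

[0, 0.5858, 2, 3.4142]

Reading degrees in the order [1, 2, 3, 4] gives [2, 2, 1, 1]; set D = diag(2, 2, 1, 1) and form L = D - A. Since every row of L sums to 0, the all-ones vector is in the kernel and 0 is an eigenvalue. The single zero eigenvalue shows the graph is connected.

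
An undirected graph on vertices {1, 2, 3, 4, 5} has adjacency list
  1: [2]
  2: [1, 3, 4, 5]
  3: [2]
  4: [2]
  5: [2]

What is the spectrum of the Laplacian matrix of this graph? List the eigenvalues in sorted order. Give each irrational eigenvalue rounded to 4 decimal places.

[0, 1, 1, 1, 5]

Each diagonal entry of L is the vertex degree and each off-diagonal entry is -1 where an edge is present, 0 otherwise; in the order [1, 2, 3, 4, 5] the diagonal is [1, 4, 1, 1, 1]. Diagonalising L (or applying a numerical eigensolver to the 5x5 matrix) gives the spectrum above.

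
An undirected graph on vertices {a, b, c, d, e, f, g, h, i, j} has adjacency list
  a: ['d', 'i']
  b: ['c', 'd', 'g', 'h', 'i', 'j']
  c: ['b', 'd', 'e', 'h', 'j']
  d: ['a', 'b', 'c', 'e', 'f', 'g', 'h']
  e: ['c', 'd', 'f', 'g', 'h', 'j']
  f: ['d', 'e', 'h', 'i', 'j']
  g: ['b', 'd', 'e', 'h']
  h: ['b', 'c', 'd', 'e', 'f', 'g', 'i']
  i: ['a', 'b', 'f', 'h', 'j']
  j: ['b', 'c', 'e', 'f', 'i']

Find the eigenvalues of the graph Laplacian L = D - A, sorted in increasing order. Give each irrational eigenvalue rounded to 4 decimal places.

With the vertex order [a, b, c, d, e, f, g, h, i, j], the degrees are [2, 6, 5, 7, 6, 5, 4, 7, 5, 5], giving D = diag(2, 6, 5, 7, 6, 5, 4, 7, 5, 5) and L = D - A. The multiplicity of 0 as a Laplacian eigenvalue equals the number of connected components. The eigenvalues sum to 52, which equals trace(L) = 2|E|. By the matrix-tree theorem the graph has (1/10) * product of the nonzero eigenvalues = 315081 spanning trees.

[0, 1.8514, 3.5146, 4.5753, 4.9421, 5.7619, 6.8559, 7.5510, 8.3566, 8.5912]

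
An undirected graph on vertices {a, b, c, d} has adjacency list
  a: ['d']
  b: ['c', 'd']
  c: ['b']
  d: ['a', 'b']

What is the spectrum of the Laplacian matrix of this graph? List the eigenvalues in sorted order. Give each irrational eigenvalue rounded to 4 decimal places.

Reading degrees in the order [a, b, c, d] gives [1, 2, 1, 2]; set D = diag(1, 2, 1, 2) and form L = D - A. L is symmetric positive semidefinite, so every eigenvalue is real and nonnegative. The single zero eigenvalue shows the graph is connected. By the matrix-tree theorem the graph has (1/4) * product of the nonzero eigenvalues = 1 spanning tree.

[0, 0.5858, 2, 3.4142]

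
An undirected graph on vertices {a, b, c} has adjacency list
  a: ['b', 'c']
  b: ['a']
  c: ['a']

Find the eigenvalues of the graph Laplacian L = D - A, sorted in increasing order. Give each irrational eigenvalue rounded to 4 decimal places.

[0, 1, 3]

Each diagonal entry of L is the vertex degree and each off-diagonal entry is -1 where an edge is present, 0 otherwise; in the order [a, b, c] the diagonal is [2, 1, 1]. Since every row of L sums to 0, the all-ones vector is in the kernel and 0 is an eigenvalue. The largest eigenvalue, 3, is at most the vertex count 3.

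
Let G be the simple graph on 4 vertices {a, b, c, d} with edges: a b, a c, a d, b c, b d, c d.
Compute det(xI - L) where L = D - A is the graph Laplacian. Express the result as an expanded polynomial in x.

With the vertex order [a, b, c, d], the degrees are [3, 3, 3, 3], giving D = diag(3, 3, 3, 3) and L = D - A. L has integer entries, so p(x) = det(xI - L) has integer coefficients. Expanding the determinant yields x^4 - 12x^3 + 48x^2 - 64x. The constant term is 0 because L is singular (the all-ones vector lies in its kernel). There is one zero in the spectrum, matching the 1 component.

x^4 - 12x^3 + 48x^2 - 64x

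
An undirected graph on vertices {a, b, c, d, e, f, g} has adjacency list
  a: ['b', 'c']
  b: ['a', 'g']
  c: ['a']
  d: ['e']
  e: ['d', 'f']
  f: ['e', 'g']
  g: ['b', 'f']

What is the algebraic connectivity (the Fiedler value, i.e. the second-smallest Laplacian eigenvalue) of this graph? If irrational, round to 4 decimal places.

0.1981

Each diagonal entry of L is the vertex degree and each off-diagonal entry is -1 where an edge is present, 0 otherwise; in the order [a, b, c, d, e, f, g] the diagonal is [2, 2, 1, 1, 2, 2, 2]. Computing the eigenvalues of L and sorting gives [0, 0.1981, 0.7530, 1.5550, 2.4450, 3.2470, 3.8019]. The Fiedler value lambda_2 = 0.1981 is strictly positive, so the graph is connected. The eigenvalues sum to 12, which equals trace(L) = 2|E|. The largest eigenvalue, 3.8019, is at most the vertex count 7.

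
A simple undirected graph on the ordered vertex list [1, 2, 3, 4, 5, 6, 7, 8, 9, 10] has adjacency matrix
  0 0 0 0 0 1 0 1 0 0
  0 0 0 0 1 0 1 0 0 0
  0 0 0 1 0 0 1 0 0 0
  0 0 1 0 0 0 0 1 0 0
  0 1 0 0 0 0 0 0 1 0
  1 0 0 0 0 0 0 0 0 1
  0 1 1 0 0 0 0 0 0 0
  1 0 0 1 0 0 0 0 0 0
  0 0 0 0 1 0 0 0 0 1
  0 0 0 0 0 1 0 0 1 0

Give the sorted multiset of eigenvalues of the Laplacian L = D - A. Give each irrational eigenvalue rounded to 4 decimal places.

[0, 0.3820, 0.3820, 1.3820, 1.3820, 2.6180, 2.6180, 3.6180, 3.6180, 4]

Each diagonal entry of L is the vertex degree and each off-diagonal entry is -1 where an edge is present, 0 otherwise; in the order [1, 2, 3, 4, 5, 6, 7, 8, 9, 10] the diagonal is [2, 2, 2, 2, 2, 2, 2, 2, 2, 2]. Diagonalising L (or applying a numerical eigensolver to the 10x10 matrix) gives the spectrum above.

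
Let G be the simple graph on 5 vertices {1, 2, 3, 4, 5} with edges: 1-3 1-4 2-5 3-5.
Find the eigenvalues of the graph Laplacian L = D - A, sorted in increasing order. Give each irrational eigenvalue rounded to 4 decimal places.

[0, 0.3820, 1.3820, 2.6180, 3.6180]

Each diagonal entry of L is the vertex degree and each off-diagonal entry is -1 where an edge is present, 0 otherwise; in the order [1, 2, 3, 4, 5] the diagonal is [2, 1, 2, 1, 2]. Diagonalising L (or applying a numerical eigensolver to the 5x5 matrix) gives the spectrum above. The eigenvalues sum to 8, which equals trace(L) = 2|E|. There is one zero in the spectrum, matching the 1 component.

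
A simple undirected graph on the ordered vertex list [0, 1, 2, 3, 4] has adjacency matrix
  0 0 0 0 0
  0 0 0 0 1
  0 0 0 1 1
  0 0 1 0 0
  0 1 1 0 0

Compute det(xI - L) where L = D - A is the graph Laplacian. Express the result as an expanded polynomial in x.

Each diagonal entry of L is the vertex degree and each off-diagonal entry is -1 where an edge is present, 0 otherwise; in the order [0, 1, 2, 3, 4] the diagonal is [0, 1, 2, 1, 2]. Computing det(xI - L) by cofactor expansion (or equivalently via sum-over-permutations) gives x^5 - 6x^4 + 10x^3 - 4x^2. Since p(0) = det(-L) = 0, x divides p(x). There are 2 zeros in the spectrum, matching the 2 components.

x^5 - 6x^4 + 10x^3 - 4x^2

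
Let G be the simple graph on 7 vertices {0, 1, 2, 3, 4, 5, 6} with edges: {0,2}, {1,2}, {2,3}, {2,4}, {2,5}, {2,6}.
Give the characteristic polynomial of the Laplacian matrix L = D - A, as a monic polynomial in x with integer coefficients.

Each diagonal entry of L is the vertex degree and each off-diagonal entry is -1 where an edge is present, 0 otherwise; in the order [0, 1, 2, 3, 4, 5, 6] the diagonal is [1, 1, 6, 1, 1, 1, 1]. L has integer entries, so p(x) = det(xI - L) has integer coefficients. Expanding the determinant yields x^7 - 12x^6 + 45x^5 - 80x^4 + 75x^3 - 36x^2 + 7x. Since p(0) = det(-L) = 0, x divides p(x).

x^7 - 12x^6 + 45x^5 - 80x^4 + 75x^3 - 36x^2 + 7x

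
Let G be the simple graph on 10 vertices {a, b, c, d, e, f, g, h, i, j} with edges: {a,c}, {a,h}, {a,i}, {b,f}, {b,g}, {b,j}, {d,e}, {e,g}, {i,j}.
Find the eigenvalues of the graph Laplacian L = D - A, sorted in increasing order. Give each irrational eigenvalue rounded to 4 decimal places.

Each diagonal entry of L is the vertex degree and each off-diagonal entry is -1 where an edge is present, 0 otherwise; in the order [a, b, c, d, e, f, g, h, i, j] the diagonal is [3, 3, 1, 1, 2, 1, 2, 1, 2, 2]. The multiplicity of 0 as a Laplacian eigenvalue equals the number of connected components. By the matrix-tree theorem the graph has (1/10) * product of the nonzero eigenvalues = 1 spanning tree.

[0, 0.1257, 0.4097, 1, 1, 1.4295, 2.4234, 3.0954, 4.0925, 4.4238]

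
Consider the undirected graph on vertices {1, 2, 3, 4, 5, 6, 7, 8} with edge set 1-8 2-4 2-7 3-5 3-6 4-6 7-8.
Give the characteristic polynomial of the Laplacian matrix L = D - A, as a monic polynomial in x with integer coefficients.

Reading degrees in the order [1, 2, 3, 4, 5, 6, 7, 8] gives [1, 2, 2, 2, 1, 2, 2, 2]; set D = diag(1, 2, 2, 2, 1, 2, 2, 2) and form L = D - A. L has integer entries, so p(x) = det(xI - L) has integer coefficients. Expanding the determinant yields x^8 - 14x^7 + 78x^6 - 220x^5 + 330x^4 - 252x^3 + 84x^2 - 8x. Since p(0) = det(-L) = 0, x divides p(x). There is one zero in the spectrum, matching the 1 component.

x^8 - 14x^7 + 78x^6 - 220x^5 + 330x^4 - 252x^3 + 84x^2 - 8x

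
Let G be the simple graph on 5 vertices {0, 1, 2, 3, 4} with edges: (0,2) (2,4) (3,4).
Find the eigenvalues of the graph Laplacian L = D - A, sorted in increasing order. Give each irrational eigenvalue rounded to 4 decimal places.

[0, 0, 0.5858, 2, 3.4142]

With the vertex order [0, 1, 2, 3, 4], the degrees are [1, 0, 2, 1, 2], giving D = diag(1, 0, 2, 1, 2) and L = D - A. L is symmetric positive semidefinite, so every eigenvalue is real and nonnegative. The 2 zero eigenvalues correspond to the 2 connected components. There are 2 zeros in the spectrum, matching the 2 components. The eigenvalues sum to 6, which equals trace(L) = 2|E|.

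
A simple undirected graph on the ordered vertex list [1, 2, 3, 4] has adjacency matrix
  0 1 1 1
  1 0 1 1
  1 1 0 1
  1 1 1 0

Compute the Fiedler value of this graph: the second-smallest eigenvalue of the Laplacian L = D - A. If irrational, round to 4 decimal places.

4

Each diagonal entry of L is the vertex degree and each off-diagonal entry is -1 where an edge is present, 0 otherwise; in the order [1, 2, 3, 4] the diagonal is [3, 3, 3, 3]. Computing the eigenvalues of L and sorting gives [0, 4, 4, 4]. The Fiedler value lambda_2 = 4 is strictly positive, so the graph is connected. The eigenvalues sum to 12, which equals trace(L) = 2|E|. The largest eigenvalue, 4, is at most the vertex count 4.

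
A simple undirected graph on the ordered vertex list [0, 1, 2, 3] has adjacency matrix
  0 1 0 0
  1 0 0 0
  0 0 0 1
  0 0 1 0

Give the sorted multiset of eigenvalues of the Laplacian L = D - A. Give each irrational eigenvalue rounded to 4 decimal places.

[0, 0, 2, 2]

Each diagonal entry of L is the vertex degree and each off-diagonal entry is -1 where an edge is present, 0 otherwise; in the order [0, 1, 2, 3] the diagonal is [1, 1, 1, 1]. Since every row of L sums to 0, the all-ones vector is in the kernel and 0 is an eigenvalue. The 2 zero eigenvalues correspond to the 2 connected components. The largest eigenvalue, 2, is at most the vertex count 4.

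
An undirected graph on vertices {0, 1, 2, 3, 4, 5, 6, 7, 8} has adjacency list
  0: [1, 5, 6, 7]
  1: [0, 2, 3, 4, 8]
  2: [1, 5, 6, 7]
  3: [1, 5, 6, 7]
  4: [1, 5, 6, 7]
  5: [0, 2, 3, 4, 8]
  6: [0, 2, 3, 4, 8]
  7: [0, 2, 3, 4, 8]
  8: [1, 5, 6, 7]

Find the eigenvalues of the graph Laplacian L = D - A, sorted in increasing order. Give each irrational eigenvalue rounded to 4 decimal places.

With the vertex order [0, 1, 2, 3, 4, 5, 6, 7, 8], the degrees are [4, 5, 4, 4, 4, 5, 5, 5, 4], giving D = diag(4, 5, 4, 4, 4, 5, 5, 5, 4) and L = D - A. Diagonalising L (or applying a numerical eigensolver to the 9x9 matrix) gives the spectrum above. The single zero eigenvalue shows the graph is connected. There is one zero in the spectrum, matching the 1 component.

[0, 4, 4, 4, 4, 5, 5, 5, 9]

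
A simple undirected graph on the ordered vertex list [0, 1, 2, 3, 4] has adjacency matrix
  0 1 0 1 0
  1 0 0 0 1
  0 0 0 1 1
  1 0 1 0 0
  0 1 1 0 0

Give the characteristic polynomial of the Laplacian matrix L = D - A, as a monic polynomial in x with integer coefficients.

Reading degrees in the order [0, 1, 2, 3, 4] gives [2, 2, 2, 2, 2]; set D = diag(2, 2, 2, 2, 2) and form L = D - A. L has integer entries, so p(x) = det(xI - L) has integer coefficients. Expanding the determinant yields x^5 - 10x^4 + 35x^3 - 50x^2 + 25x. Since p(0) = det(-L) = 0, x divides p(x). The largest eigenvalue, 3.6180, is at most the vertex count 5.

x^5 - 10x^4 + 35x^3 - 50x^2 + 25x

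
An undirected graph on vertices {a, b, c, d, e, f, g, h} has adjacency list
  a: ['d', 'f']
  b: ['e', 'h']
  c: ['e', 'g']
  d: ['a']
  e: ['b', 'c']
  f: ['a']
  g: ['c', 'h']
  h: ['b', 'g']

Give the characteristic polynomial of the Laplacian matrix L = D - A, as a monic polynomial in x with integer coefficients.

x^8 - 14x^7 + 78x^6 - 220x^5 + 330x^4 - 250x^3 + 75x^2

With the vertex order [a, b, c, d, e, f, g, h], the degrees are [2, 2, 2, 1, 2, 1, 2, 2], giving D = diag(2, 2, 2, 1, 2, 1, 2, 2) and L = D - A. Computing det(xI - L) by cofactor expansion (or equivalently via sum-over-permutations) gives x^8 - 14x^7 + 78x^6 - 220x^5 + 330x^4 - 250x^3 + 75x^2. Since p(0) = det(-L) = 0, x divides p(x). There are 2 zeros in the spectrum, matching the 2 components. The eigenvalues sum to 14, which equals trace(L) = 2|E|.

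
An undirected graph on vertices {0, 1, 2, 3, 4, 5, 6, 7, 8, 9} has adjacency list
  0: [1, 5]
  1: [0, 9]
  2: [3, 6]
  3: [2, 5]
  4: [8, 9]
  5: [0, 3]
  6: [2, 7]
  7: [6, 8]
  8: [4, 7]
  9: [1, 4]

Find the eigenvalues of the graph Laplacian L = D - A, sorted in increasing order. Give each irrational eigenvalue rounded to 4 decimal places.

Reading degrees in the order [0, 1, 2, 3, 4, 5, 6, 7, 8, 9] gives [2, 2, 2, 2, 2, 2, 2, 2, 2, 2]; set D = diag(2, 2, 2, 2, 2, 2, 2, 2, 2, 2) and form L = D - A. Since every row of L sums to 0, the all-ones vector is in the kernel and 0 is an eigenvalue. The largest eigenvalue, 4, is at most the vertex count 10.

[0, 0.3820, 0.3820, 1.3820, 1.3820, 2.6180, 2.6180, 3.6180, 3.6180, 4]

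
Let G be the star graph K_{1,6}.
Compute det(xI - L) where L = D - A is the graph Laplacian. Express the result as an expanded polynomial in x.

The graph has 7 vertices and degree multiset [6, 1, 1, 1, 1, 1, 1]; D is the diagonal matrix of degrees and L = D - A. The eigenvalues of L are [0, 1, 1, 1, 1, 1, 7]; the characteristic polynomial is the product of (x - lambda_i), which multiplies out to x^7 - 12x^6 + 45x^5 - 80x^4 + 75x^3 - 36x^2 + 7x. The constant term is 0 because L is singular (the all-ones vector lies in its kernel).

x^7 - 12x^6 + 45x^5 - 80x^4 + 75x^3 - 36x^2 + 7x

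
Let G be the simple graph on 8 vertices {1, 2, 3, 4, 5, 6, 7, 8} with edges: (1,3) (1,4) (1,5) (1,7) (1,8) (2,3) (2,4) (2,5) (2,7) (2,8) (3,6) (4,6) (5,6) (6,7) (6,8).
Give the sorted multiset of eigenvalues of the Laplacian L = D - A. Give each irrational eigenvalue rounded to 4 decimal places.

With the vertex order [1, 2, 3, 4, 5, 6, 7, 8], the degrees are [5, 5, 3, 3, 3, 5, 3, 3], giving D = diag(5, 5, 3, 3, 3, 5, 3, 3) and L = D - A. Diagonalising L (or applying a numerical eigensolver to the 8x8 matrix) gives the spectrum above. The eigenvalues sum to 30, which equals trace(L) = 2|E|. There is one zero in the spectrum, matching the 1 component.

[0, 3, 3, 3, 3, 5, 5, 8]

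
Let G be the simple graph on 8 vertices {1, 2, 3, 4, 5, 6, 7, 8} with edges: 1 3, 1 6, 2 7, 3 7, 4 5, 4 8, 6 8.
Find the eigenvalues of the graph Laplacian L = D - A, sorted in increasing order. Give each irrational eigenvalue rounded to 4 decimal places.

Reading degrees in the order [1, 2, 3, 4, 5, 6, 7, 8] gives [2, 1, 2, 2, 1, 2, 2, 2]; set D = diag(2, 1, 2, 2, 1, 2, 2, 2) and form L = D - A. L is symmetric positive semidefinite, so every eigenvalue is real and nonnegative. The single zero eigenvalue shows the graph is connected. The largest eigenvalue, 3.8478, is at most the vertex count 8. By the matrix-tree theorem the graph has (1/8) * product of the nonzero eigenvalues = 1 spanning tree.

[0, 0.1522, 0.5858, 1.2346, 2, 2.7654, 3.4142, 3.8478]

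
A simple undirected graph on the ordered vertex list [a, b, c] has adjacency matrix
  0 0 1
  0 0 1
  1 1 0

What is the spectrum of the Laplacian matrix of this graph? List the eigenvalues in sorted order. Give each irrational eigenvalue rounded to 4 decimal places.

Reading degrees in the order [a, b, c] gives [1, 1, 2]; set D = diag(1, 1, 2) and form L = D - A. The multiplicity of 0 as a Laplacian eigenvalue equals the number of connected components. The single zero eigenvalue shows the graph is connected. The largest eigenvalue, 3, is at most the vertex count 3. By the matrix-tree theorem the graph has (1/3) * product of the nonzero eigenvalues = 1 spanning tree.

[0, 1, 3]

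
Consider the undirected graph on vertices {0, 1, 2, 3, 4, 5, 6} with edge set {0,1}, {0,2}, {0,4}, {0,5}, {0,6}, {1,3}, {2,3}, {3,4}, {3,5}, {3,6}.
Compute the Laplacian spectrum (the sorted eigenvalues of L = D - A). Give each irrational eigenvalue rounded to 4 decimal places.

Each diagonal entry of L is the vertex degree and each off-diagonal entry is -1 where an edge is present, 0 otherwise; in the order [0, 1, 2, 3, 4, 5, 6] the diagonal is [5, 2, 2, 5, 2, 2, 2]. Since every row of L sums to 0, the all-ones vector is in the kernel and 0 is an eigenvalue. The single zero eigenvalue shows the graph is connected. The largest eigenvalue, 7, is at most the vertex count 7. The eigenvalues sum to 20, which equals trace(L) = 2|E|.

[0, 2, 2, 2, 2, 5, 7]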